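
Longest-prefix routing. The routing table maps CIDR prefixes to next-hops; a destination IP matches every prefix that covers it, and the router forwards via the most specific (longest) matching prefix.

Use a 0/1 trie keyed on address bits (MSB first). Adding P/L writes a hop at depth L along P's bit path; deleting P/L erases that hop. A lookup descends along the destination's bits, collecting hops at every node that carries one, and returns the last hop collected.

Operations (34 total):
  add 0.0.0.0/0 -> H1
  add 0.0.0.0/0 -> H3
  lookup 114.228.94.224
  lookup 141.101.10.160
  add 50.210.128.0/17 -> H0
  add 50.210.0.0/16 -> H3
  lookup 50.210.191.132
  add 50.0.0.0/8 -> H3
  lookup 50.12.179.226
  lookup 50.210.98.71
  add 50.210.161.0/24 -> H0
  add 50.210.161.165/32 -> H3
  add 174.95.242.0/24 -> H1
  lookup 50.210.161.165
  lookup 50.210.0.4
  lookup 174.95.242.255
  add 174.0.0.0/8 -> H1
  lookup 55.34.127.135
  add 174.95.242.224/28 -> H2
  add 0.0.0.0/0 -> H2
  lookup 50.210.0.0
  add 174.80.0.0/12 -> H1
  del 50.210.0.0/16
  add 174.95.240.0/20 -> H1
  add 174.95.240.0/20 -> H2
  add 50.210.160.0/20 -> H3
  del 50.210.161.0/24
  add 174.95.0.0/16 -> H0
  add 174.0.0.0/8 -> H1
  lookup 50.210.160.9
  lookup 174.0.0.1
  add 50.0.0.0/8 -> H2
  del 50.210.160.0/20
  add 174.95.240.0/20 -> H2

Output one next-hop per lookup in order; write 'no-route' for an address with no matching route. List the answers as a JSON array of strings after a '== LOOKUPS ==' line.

Process each operation:
  add 0.0.0.0/0 -> H1 at depth 0
  add 0.0.0.0/0 -> H3 at depth 0
  ? 114.228.94.224  path d0:H3  best=H3
  ? 141.101.10.160  path d0:H3  best=H3
  add 50.210.128.0/17 -> H0 at depth 17
  add 50.210.0.0/16 -> H3 at depth 16
  ? 50.210.191.132  path d0:H3→d1:-→d2:-→d3:-→d4:-→d5:-→d6:-→d7:-→d8:-→d9:-→d10:-→d11:-→d12:-→d13:-→d14:-→d15:-→d16:H3→d17:H0  best=H0
  add 50.0.0.0/8 -> H3 at depth 8
  ? 50.12.179.226  path d0:H3→d1:-→d2:-→d3:-→d4:-→d5:-→d6:-→d7:-→d8:H3  best=H3
  ? 50.210.98.71  path d0:H3→d1:-→d2:-→d3:-→d4:-→d5:-→d6:-→d7:-→d8:H3→d9:-→d10:-→d11:-→d12:-→d13:-→d14:-→d15:-→d16:H3  best=H3
  add 50.210.161.0/24 -> H0 at depth 24
  add 50.210.161.165/32 -> H3 at depth 32
  add 174.95.242.0/24 -> H1 at depth 24
  ? 50.210.161.165  path d0:H3→d1:-→d2:-→d3:-→d4:-→d5:-→d6:-→d7:-→d8:H3→d9:-→d10:-→d11:-→d12:-→d13:-→d14:-→d15:-→d16:H3→d17:H0→d18:-→d19:-→d20:-→d21:-→d22:-→d23:-→d24:H0→d25:-→d26:-→d27:-→d28:-→d29:-→d30:-→d31:-→d32:H3  best=H3
  ? 50.210.0.4  path d0:H3→d1:-→d2:-→d3:-→d4:-→d5:-→d6:-→d7:-→d8:H3→d9:-→d10:-→d11:-→d12:-→d13:-→d14:-→d15:-→d16:H3  best=H3
  ? 174.95.242.255  path d0:H3→d1:-→d2:-→d3:-→d4:-→d5:-→d6:-→d7:-→d8:-→d9:-→d10:-→d11:-→d12:-→d13:-→d14:-→d15:-→d16:-→d17:-→d18:-→d19:-→d20:-→d21:-→d22:-→d23:-→d24:H1  best=H1
  add 174.0.0.0/8 -> H1 at depth 8
  ? 55.34.127.135  path d0:H3→d1:-→d2:-→d3:-→d4:-→d5:-  best=H3
  add 174.95.242.224/28 -> H2 at depth 28
  add 0.0.0.0/0 -> H2 at depth 0
  ? 50.210.0.0  path d0:H2→d1:-→d2:-→d3:-→d4:-→d5:-→d6:-→d7:-→d8:H3→d9:-→d10:-→d11:-→d12:-→d13:-→d14:-→d15:-→d16:H3  best=H3
  add 174.80.0.0/12 -> H1 at depth 12
  del 50.210.0.0/16 (clear depth 16)
  add 174.95.240.0/20 -> H1 at depth 20
  add 174.95.240.0/20 -> H2 at depth 20
  add 50.210.160.0/20 -> H3 at depth 20
  del 50.210.161.0/24 (clear depth 24)
  add 174.95.0.0/16 -> H0 at depth 16
  add 174.0.0.0/8 -> H1 at depth 8
  ? 50.210.160.9  path d0:H2→d1:-→d2:-→d3:-→d4:-→d5:-→d6:-→d7:-→d8:H3→d9:-→d10:-→d11:-→d12:-→d13:-→d14:-→d15:-→d16:-→d17:H0→d18:-→d19:-→d20:H3→d21:-→d22:-→d23:-  best=H3
  ? 174.0.0.1  path d0:H2→d1:-→d2:-→d3:-→d4:-→d5:-→d6:-→d7:-→d8:H1→d9:-  best=H1
  add 50.0.0.0/8 -> H2 at depth 8
  del 50.210.160.0/20 (clear depth 20)
  add 174.95.240.0/20 -> H2 at depth 20

== LOOKUPS ==
["H3","H3","H0","H3","H3","H3","H3","H1","H3","H3","H3","H1"]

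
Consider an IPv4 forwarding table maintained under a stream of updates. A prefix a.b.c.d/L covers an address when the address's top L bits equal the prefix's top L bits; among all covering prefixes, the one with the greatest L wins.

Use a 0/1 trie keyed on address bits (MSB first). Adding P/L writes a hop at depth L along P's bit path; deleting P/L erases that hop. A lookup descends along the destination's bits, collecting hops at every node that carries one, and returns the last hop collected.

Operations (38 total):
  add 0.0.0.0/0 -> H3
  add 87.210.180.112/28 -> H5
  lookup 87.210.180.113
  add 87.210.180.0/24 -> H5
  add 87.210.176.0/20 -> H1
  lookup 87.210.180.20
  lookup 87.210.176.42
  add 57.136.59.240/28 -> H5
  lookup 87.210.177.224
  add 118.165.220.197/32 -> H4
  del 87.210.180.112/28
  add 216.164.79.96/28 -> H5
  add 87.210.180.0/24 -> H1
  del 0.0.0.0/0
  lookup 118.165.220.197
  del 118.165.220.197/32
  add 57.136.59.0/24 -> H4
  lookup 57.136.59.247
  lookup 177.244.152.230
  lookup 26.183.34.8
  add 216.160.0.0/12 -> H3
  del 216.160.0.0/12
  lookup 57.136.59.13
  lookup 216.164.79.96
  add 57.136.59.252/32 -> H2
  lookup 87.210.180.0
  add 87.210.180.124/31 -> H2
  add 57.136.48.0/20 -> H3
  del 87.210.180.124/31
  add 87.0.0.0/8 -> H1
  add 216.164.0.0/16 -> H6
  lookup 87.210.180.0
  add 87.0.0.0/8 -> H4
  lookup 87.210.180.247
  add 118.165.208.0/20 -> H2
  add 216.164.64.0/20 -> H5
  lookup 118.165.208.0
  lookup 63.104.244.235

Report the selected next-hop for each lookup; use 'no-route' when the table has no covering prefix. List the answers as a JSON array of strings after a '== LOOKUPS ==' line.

Apply in order:
  + 0.0.0.0/0 (H3) depth=0
  + 87.210.180.112/28 (H5) depth=28
  Q 87.210.180.113: descend 0101011111010010101101000111 ; hops seen [H3,H5] ; pick H5
  + 87.210.180.0/24 (H5) depth=24
  + 87.210.176.0/20 (H1) depth=20
  Q 87.210.180.20: descend 0101011111010010101101000 ; hops seen [H3,H1,H5] ; pick H5
  Q 87.210.176.42: descend 010101111101001010110 ; hops seen [H3,H1] ; pick H1
  + 57.136.59.240/28 (H5) depth=28
  Q 87.210.177.224: descend 010101111101001010110 ; hops seen [H3,H1] ; pick H1
  + 118.165.220.197/32 (H4) depth=32
  del 87.210.180.112/28 (clear depth 28)
  + 216.164.79.96/28 (H5) depth=28
  + 87.210.180.0/24 (H1) depth=24
  del 0.0.0.0/0 (clear depth 0)
  Q 118.165.220.197: descend 01110110101001011101110011000101 ; hops seen [H4] ; pick H4
  del 118.165.220.197/32 (clear depth 32)
  + 57.136.59.0/24 (H4) depth=24
  Q 57.136.59.247: descend 0011100110001000001110111111 ; hops seen [H4,H5] ; pick H5
  Q 177.244.152.230: descend 1 ; hops seen [∅] ; pick no-route
  Q 26.183.34.8: descend 00 ; hops seen [∅] ; pick no-route
  + 216.160.0.0/12 (H3) depth=12
  del 216.160.0.0/12 (clear depth 12)
  Q 57.136.59.13: descend 001110011000100000111011 ; hops seen [H4] ; pick H4
  Q 216.164.79.96: descend 1101100010100100010011110110 ; hops seen [H5] ; pick H5
  + 57.136.59.252/32 (H2) depth=32
  Q 87.210.180.0: descend 0101011111010010101101000 ; hops seen [H1,H1] ; pick H1
  + 87.210.180.124/31 (H2) depth=31
  + 57.136.48.0/20 (H3) depth=20
  del 87.210.180.124/31 (clear depth 31)
  + 87.0.0.0/8 (H1) depth=8
  + 216.164.0.0/16 (H6) depth=16
  Q 87.210.180.0: descend 0101011111010010101101000 ; hops seen [H1,H1,H1] ; pick H1
  + 87.0.0.0/8 (H4) depth=8
  Q 87.210.180.247: descend 010101111101001010110100 ; hops seen [H4,H1,H1] ; pick H1
  + 118.165.208.0/20 (H2) depth=20
  + 216.164.64.0/20 (H5) depth=20
  Q 118.165.208.0: descend 01110110101001011101 ; hops seen [H2] ; pick H2
  Q 63.104.244.235: descend 00111 ; hops seen [∅] ; pick no-route

== LOOKUPS ==
["H5","H5","H1","H1","H4","H5","no-route","no-route","H4","H5","H1","H1","H1","H2","no-route"]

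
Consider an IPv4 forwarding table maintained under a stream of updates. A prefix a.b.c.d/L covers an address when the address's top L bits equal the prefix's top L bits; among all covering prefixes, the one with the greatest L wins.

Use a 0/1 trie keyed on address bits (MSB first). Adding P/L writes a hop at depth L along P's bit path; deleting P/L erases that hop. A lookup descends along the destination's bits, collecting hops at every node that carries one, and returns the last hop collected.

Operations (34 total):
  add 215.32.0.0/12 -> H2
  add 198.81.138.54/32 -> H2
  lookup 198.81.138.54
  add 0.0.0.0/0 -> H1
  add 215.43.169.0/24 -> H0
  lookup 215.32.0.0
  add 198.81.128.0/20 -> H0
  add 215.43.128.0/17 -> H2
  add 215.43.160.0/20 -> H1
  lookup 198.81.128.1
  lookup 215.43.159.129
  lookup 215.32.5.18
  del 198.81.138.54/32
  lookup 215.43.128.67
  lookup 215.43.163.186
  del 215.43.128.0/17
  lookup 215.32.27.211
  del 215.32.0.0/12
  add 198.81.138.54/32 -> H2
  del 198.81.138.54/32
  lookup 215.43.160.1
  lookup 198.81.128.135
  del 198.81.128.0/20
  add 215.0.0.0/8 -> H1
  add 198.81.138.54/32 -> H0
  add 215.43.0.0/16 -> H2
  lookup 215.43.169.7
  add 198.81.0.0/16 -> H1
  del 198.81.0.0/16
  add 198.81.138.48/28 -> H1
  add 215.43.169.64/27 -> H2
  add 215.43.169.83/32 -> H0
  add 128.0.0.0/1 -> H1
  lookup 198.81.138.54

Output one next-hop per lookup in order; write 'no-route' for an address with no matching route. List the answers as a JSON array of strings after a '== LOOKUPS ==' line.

Process each operation:
  add 215.32.0.0/12 -> H2 at depth 12
  add 198.81.138.54/32 -> H2 at depth 32
  Q 198.81.138.54: descend 11000110010100011000101000110110 ; hops seen [H2] ; pick H2
  add 0.0.0.0/0 -> H1 at depth 0
  add 215.43.169.0/24 -> H0 at depth 24
  Q 215.32.0.0: descend 110101110010 ; hops seen [H1,H2] ; pick H2
  add 198.81.128.0/20 -> H0 at depth 20
  add 215.43.128.0/17 -> H2 at depth 17
  add 215.43.160.0/20 -> H1 at depth 20
  Q 198.81.128.1: descend 11000110010100011000 ; hops seen [H1,H0] ; pick H0
  Q 215.43.159.129: descend 110101110010101110 ; hops seen [H1,H2,H2] ; pick H2
  Q 215.32.5.18: descend 110101110010 ; hops seen [H1,H2] ; pick H2
  - 198.81.138.54/32 clear@32
  Q 215.43.128.67: descend 110101110010101110 ; hops seen [H1,H2,H2] ; pick H2
  Q 215.43.163.186: descend 11010111001010111010 ; hops seen [H1,H2,H2,H1] ; pick H1
  - 215.43.128.0/17 clear@17
  Q 215.32.27.211: descend 110101110010 ; hops seen [H1,H2] ; pick H2
  - 215.32.0.0/12 clear@12
  add 198.81.138.54/32 -> H2 at depth 32
  - 198.81.138.54/32 clear@32
  Q 215.43.160.1: descend 11010111001010111010 ; hops seen [H1,H1] ; pick H1
  Q 198.81.128.135: descend 11000110010100011000 ; hops seen [H1,H0] ; pick H0
  - 198.81.128.0/20 clear@20
  add 215.0.0.0/8 -> H1 at depth 8
  add 198.81.138.54/32 -> H0 at depth 32
  add 215.43.0.0/16 -> H2 at depth 16
  Q 215.43.169.7: descend 110101110010101110101001 ; hops seen [H1,H1,H2,H1,H0] ; pick H0
  add 198.81.0.0/16 -> H1 at depth 16
  - 198.81.0.0/16 clear@16
  add 198.81.138.48/28 -> H1 at depth 28
  add 215.43.169.64/27 -> H2 at depth 27
  add 215.43.169.83/32 -> H0 at depth 32
  add 128.0.0.0/1 -> H1 at depth 1
  Q 198.81.138.54: descend 11000110010100011000101000110110 ; hops seen [H1,H1,H1,H0] ; pick H0

== LOOKUPS ==
["H2","H2","H0","H2","H2","H2","H1","H2","H1","H0","H0","H0"]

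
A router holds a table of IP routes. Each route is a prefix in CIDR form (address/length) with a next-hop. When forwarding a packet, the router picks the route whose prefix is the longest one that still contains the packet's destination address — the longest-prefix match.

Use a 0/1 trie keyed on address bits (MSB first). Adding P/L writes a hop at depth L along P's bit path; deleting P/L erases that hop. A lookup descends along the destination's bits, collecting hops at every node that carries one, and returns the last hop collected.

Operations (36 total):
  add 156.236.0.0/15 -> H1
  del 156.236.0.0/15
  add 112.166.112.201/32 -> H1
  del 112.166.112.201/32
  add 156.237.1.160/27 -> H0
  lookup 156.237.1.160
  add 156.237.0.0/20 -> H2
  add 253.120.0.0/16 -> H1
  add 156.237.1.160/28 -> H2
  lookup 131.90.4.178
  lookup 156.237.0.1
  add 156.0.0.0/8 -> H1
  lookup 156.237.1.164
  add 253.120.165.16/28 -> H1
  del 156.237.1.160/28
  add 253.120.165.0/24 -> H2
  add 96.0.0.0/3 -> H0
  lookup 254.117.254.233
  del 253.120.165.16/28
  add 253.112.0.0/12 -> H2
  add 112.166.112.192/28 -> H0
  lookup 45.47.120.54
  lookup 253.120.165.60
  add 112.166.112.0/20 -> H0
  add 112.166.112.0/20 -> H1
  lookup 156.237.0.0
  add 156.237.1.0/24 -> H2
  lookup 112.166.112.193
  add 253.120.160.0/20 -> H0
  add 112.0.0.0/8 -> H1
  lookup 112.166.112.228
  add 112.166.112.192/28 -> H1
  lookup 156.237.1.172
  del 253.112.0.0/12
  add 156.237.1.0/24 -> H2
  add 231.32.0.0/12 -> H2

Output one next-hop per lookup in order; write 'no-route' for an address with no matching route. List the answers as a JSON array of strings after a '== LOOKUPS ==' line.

Trace:
  + 156.236.0.0/15 (H1) depth=15
  - 156.236.0.0/15 clear@15
  + 112.166.112.201/32 (H1) depth=32
  - 112.166.112.201/32 clear@32
  + 156.237.1.160/27 (H0) depth=27
  Q 156.237.1.160: descend 100111001110110100000001101 ; hops seen [H0] ; pick H0
  + 156.237.0.0/20 (H2) depth=20
  + 253.120.0.0/16 (H1) depth=16
  + 156.237.1.160/28 (H2) depth=28
  Q 131.90.4.178: descend 100 ; hops seen [∅] ; pick no-route
  Q 156.237.0.1: descend 10011100111011010000000 ; hops seen [H2] ; pick H2
  + 156.0.0.0/8 (H1) depth=8
  Q 156.237.1.164: descend 1001110011101101000000011010 ; hops seen [H1,H2,H0,H2] ; pick H2
  + 253.120.165.16/28 (H1) depth=28
  - 156.237.1.160/28 clear@28
  + 253.120.165.0/24 (H2) depth=24
  + 96.0.0.0/3 (H0) depth=3
  Q 254.117.254.233: descend 111111 ; hops seen [∅] ; pick no-route
  - 253.120.165.16/28 clear@28
  + 253.112.0.0/12 (H2) depth=12
  + 112.166.112.192/28 (H0) depth=28
  Q 45.47.120.54: descend 0 ; hops seen [∅] ; pick no-route
  Q 253.120.165.60: descend 11111101011110001010010100 ; hops seen [H2,H1,H2] ; pick H2
  + 112.166.112.0/20 (H0) depth=20
  + 112.166.112.0/20 (H1) depth=20
  Q 156.237.0.0: descend 10011100111011010000000 ; hops seen [H1,H2] ; pick H2
  + 156.237.1.0/24 (H2) depth=24
  Q 112.166.112.193: descend 0111000010100110011100001100 ; hops seen [H0,H1,H0] ; pick H0
  + 253.120.160.0/20 (H0) depth=20
  + 112.0.0.0/8 (H1) depth=8
  Q 112.166.112.228: descend 01110000101001100111000011 ; hops seen [H0,H1,H1] ; pick H1
  + 112.166.112.192/28 (H1) depth=28
  Q 156.237.1.172: descend 1001110011101101000000011010 ; hops seen [H1,H2,H2,H0] ; pick H0
  - 253.112.0.0/12 clear@12
  + 156.237.1.0/24 (H2) depth=24
  + 231.32.0.0/12 (H2) depth=12

== LOOKUPS ==
["H0","no-route","H2","H2","no-route","no-route","H2","H2","H0","H1","H0"]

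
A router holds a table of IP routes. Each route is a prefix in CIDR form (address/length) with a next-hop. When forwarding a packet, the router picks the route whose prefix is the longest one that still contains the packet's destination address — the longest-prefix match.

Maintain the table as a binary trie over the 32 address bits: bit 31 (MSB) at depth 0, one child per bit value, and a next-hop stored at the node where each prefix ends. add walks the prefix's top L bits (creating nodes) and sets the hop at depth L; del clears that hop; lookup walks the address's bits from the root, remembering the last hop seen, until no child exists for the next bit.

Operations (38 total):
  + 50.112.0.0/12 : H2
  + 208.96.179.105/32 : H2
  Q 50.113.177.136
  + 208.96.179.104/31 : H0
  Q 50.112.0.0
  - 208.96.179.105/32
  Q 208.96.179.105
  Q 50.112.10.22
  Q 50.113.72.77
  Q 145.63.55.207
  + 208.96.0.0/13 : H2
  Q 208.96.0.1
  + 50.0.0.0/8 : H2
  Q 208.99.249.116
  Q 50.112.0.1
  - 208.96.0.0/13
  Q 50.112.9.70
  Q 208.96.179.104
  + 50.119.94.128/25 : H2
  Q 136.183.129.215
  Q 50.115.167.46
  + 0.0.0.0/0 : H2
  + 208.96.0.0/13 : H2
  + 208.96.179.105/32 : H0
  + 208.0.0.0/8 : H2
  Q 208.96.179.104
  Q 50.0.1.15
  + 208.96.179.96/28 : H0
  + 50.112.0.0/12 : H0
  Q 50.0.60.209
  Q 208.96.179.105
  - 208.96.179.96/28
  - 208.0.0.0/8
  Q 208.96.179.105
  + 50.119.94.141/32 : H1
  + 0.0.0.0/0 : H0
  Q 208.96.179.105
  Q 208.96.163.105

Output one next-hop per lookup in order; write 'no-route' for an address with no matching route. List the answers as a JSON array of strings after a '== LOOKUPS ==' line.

Trace:
  + 50.112.0.0/12 (H2) depth=12
  + 208.96.179.105/32 (H2) depth=32
  Q 50.113.177.136: descend 001100100111 ; hops seen [H2] ; pick H2
  + 208.96.179.104/31 (H0) depth=31
  Q 50.112.0.0: descend 001100100111 ; hops seen [H2] ; pick H2
  del 208.96.179.105/32 (clear depth 32)
  Q 208.96.179.105: descend 11010000011000001011001101101001 ; hops seen [H0] ; pick H0
  Q 50.112.10.22: descend 001100100111 ; hops seen [H2] ; pick H2
  Q 50.113.72.77: descend 001100100111 ; hops seen [H2] ; pick H2
  Q 145.63.55.207: descend 1 ; hops seen [∅] ; pick no-route
  + 208.96.0.0/13 (H2) depth=13
  Q 208.96.0.1: descend 1101000001100000 ; hops seen [H2] ; pick H2
  + 50.0.0.0/8 (H2) depth=8
  Q 208.99.249.116: descend 11010000011000 ; hops seen [H2] ; pick H2
  Q 50.112.0.1: descend 001100100111 ; hops seen [H2,H2] ; pick H2
  del 208.96.0.0/13 (clear depth 13)
  Q 50.112.9.70: descend 001100100111 ; hops seen [H2,H2] ; pick H2
  Q 208.96.179.104: descend 1101000001100000101100110110100 ; hops seen [H0] ; pick H0
  + 50.119.94.128/25 (H2) depth=25
  Q 136.183.129.215: descend 1 ; hops seen [∅] ; pick no-route
  Q 50.115.167.46: descend 0011001001110 ; hops seen [H2,H2] ; pick H2
  + 0.0.0.0/0 (H2) depth=0
  + 208.96.0.0/13 (H2) depth=13
  + 208.96.179.105/32 (H0) depth=32
  + 208.0.0.0/8 (H2) depth=8
  Q 208.96.179.104: descend 1101000001100000101100110110100 ; hops seen [H2,H2,H2,H0] ; pick H0
  Q 50.0.1.15: descend 001100100 ; hops seen [H2,H2] ; pick H2
  + 208.96.179.96/28 (H0) depth=28
  + 50.112.0.0/12 (H0) depth=12
  Q 50.0.60.209: descend 001100100 ; hops seen [H2,H2] ; pick H2
  Q 208.96.179.105: descend 11010000011000001011001101101001 ; hops seen [H2,H2,H2,H0,H0,H0] ; pick H0
  del 208.96.179.96/28 (clear depth 28)
  del 208.0.0.0/8 (clear depth 8)
  Q 208.96.179.105: descend 11010000011000001011001101101001 ; hops seen [H2,H2,H0,H0] ; pick H0
  + 50.119.94.141/32 (H1) depth=32
  + 0.0.0.0/0 (H0) depth=0
  Q 208.96.179.105: descend 11010000011000001011001101101001 ; hops seen [H0,H2,H0,H0] ; pick H0
  Q 208.96.163.105: descend 1101000001100000101 ; hops seen [H0,H2] ; pick H2

== LOOKUPS ==
["H2","H2","H0","H2","H2","no-route","H2","H2","H2","H2","H0","no-route","H2","H0","H2","H2","H0","H0","H0","H2"]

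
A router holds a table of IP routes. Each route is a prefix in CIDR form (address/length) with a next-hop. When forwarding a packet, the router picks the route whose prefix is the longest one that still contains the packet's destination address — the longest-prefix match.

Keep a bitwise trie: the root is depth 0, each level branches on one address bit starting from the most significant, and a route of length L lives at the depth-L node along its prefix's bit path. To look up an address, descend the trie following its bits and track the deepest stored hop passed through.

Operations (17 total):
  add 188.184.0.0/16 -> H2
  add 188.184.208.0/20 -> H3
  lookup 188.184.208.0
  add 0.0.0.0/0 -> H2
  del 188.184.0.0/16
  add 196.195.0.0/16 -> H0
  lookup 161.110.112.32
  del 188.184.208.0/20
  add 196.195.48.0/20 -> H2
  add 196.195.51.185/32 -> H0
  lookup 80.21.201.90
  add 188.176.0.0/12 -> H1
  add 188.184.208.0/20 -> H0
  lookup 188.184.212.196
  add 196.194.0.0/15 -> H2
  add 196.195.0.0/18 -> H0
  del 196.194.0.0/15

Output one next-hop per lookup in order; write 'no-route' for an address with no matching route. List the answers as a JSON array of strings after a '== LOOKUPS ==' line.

Process each operation:
  add 188.184.0.0/16 -> H2 at depth 16
  add 188.184.208.0/20 -> H3 at depth 20
  Q 188.184.208.0: descend 10111100101110001101 ; hops seen [H2,H3] ; pick H3
  add 0.0.0.0/0 -> H2 at depth 0
  - 188.184.0.0/16 clear@16
  add 196.195.0.0/16 -> H0 at depth 16
  Q 161.110.112.32: descend 101 ; hops seen [H2] ; pick H2
  - 188.184.208.0/20 clear@20
  add 196.195.48.0/20 -> H2 at depth 20
  add 196.195.51.185/32 -> H0 at depth 32
  Q 80.21.201.90: descend ε ; hops seen [H2] ; pick H2
  add 188.176.0.0/12 -> H1 at depth 12
  add 188.184.208.0/20 -> H0 at depth 20
  Q 188.184.212.196: descend 10111100101110001101 ; hops seen [H2,H1,H0] ; pick H0
  add 196.194.0.0/15 -> H2 at depth 15
  add 196.195.0.0/18 -> H0 at depth 18
  - 196.194.0.0/15 clear@15

== LOOKUPS ==
["H3","H2","H2","H0"]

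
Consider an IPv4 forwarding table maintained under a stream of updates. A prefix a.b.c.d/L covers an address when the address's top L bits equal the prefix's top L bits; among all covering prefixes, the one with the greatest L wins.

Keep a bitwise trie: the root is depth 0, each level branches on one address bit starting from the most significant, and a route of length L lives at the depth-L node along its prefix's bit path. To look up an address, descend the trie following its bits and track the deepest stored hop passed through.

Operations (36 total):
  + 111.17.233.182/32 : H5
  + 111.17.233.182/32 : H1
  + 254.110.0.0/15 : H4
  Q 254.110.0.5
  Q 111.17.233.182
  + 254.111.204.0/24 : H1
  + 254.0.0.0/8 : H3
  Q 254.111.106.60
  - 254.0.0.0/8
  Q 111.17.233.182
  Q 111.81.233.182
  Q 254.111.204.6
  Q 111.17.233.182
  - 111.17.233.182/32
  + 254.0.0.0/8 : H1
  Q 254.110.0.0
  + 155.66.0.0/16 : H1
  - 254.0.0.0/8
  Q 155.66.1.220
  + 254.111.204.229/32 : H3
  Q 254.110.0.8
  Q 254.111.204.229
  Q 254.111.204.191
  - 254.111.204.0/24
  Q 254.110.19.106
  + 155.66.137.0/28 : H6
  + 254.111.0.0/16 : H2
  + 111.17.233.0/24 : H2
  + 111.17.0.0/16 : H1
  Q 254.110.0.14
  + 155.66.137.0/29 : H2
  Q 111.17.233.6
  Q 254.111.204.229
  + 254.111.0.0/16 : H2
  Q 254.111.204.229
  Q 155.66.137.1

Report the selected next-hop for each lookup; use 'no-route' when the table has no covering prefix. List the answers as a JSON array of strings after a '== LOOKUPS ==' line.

Trace:
  + 111.17.233.182/32 (H5) depth=32
  + 111.17.233.182/32 (H1) depth=32
  + 254.110.0.0/15 (H4) depth=15
  lookup 254.110.0.5: bits 111111100110111 walk d0:-→d1:-→d2:-→d3:-→d4:-→d5:-→d6:-→d7:-→d8:-→d9:-→d10:-→d11:-→d12:-→d13:-→d14:-→d15:H4 -> H4
  lookup 111.17.233.182: bits 01101111000100011110100110110110 walk d0:-→d1:-→d2:-→d3:-→d4:-→d5:-→d6:-→d7:-→d8:-→d9:-→d10:-→d11:-→d12:-→d13:-→d14:-→d15:-→d16:-→d17:-→d18:-→d19:-→d20:-→d21:-→d22:-→d23:-→d24:-→d25:-→d26:-→d27:-→d28:-→d29:-→d30:-→d31:-→d32:H1 -> H1
  + 254.111.204.0/24 (H1) depth=24
  + 254.0.0.0/8 (H3) depth=8
  lookup 254.111.106.60: bits 1111111001101111 walk d0:-→d1:-→d2:-→d3:-→d4:-→d5:-→d6:-→d7:-→d8:H3→d9:-→d10:-→d11:-→d12:-→d13:-→d14:-→d15:H4→d16:- -> H4
  del 254.0.0.0/8 (clear depth 8)
  lookup 111.17.233.182: bits 01101111000100011110100110110110 walk d0:-→d1:-→d2:-→d3:-→d4:-→d5:-→d6:-→d7:-→d8:-→d9:-→d10:-→d11:-→d12:-→d13:-→d14:-→d15:-→d16:-→d17:-→d18:-→d19:-→d20:-→d21:-→d22:-→d23:-→d24:-→d25:-→d26:-→d27:-→d28:-→d29:-→d30:-→d31:-→d32:H1 -> H1
  lookup 111.81.233.182: bits 011011110 walk d0:-→d1:-→d2:-→d3:-→d4:-→d5:-→d6:-→d7:-→d8:-→d9:- -> no-route
  lookup 254.111.204.6: bits 111111100110111111001100 walk d0:-→d1:-→d2:-→d3:-→d4:-→d5:-→d6:-→d7:-→d8:-→d9:-→d10:-→d11:-→d12:-→d13:-→d14:-→d15:H4→d16:-→d17:-→d18:-→d19:-→d20:-→d21:-→d22:-→d23:-→d24:H1 -> H1
  lookup 111.17.233.182: bits 01101111000100011110100110110110 walk d0:-→d1:-→d2:-→d3:-→d4:-→d5:-→d6:-→d7:-→d8:-→d9:-→d10:-→d11:-→d12:-→d13:-→d14:-→d15:-→d16:-→d17:-→d18:-→d19:-→d20:-→d21:-→d22:-→d23:-→d24:-→d25:-→d26:-→d27:-→d28:-→d29:-→d30:-→d31:-→d32:H1 -> H1
  del 111.17.233.182/32 (clear depth 32)
  + 254.0.0.0/8 (H1) depth=8
  lookup 254.110.0.0: bits 111111100110111 walk d0:-→d1:-→d2:-→d3:-→d4:-→d5:-→d6:-→d7:-→d8:H1→d9:-→d10:-→d11:-→d12:-→d13:-→d14:-→d15:H4 -> H4
  + 155.66.0.0/16 (H1) depth=16
  del 254.0.0.0/8 (clear depth 8)
  lookup 155.66.1.220: bits 1001101101000010 walk d0:-→d1:-→d2:-→d3:-→d4:-→d5:-→d6:-→d7:-→d8:-→d9:-→d10:-→d11:-→d12:-→d13:-→d14:-→d15:-→d16:H1 -> H1
  + 254.111.204.229/32 (H3) depth=32
  lookup 254.110.0.8: bits 111111100110111 walk d0:-→d1:-→d2:-→d3:-→d4:-→d5:-→d6:-→d7:-→d8:-→d9:-→d10:-→d11:-→d12:-→d13:-→d14:-→d15:H4 -> H4
  lookup 254.111.204.229: bits 11111110011011111100110011100101 walk d0:-→d1:-→d2:-→d3:-→d4:-→d5:-→d6:-→d7:-→d8:-→d9:-→d10:-→d11:-→d12:-→d13:-→d14:-→d15:H4→d16:-→d17:-→d18:-→d19:-→d20:-→d21:-→d22:-→d23:-→d24:H1→d25:-→d26:-→d27:-→d28:-→d29:-→d30:-→d31:-→d32:H3 -> H3
  lookup 254.111.204.191: bits 1111111001101111110011001 walk d0:-→d1:-→d2:-→d3:-→d4:-→d5:-→d6:-→d7:-→d8:-→d9:-→d10:-→d11:-→d12:-→d13:-→d14:-→d15:H4→d16:-→d17:-→d18:-→d19:-→d20:-→d21:-→d22:-→d23:-→d24:H1→d25:- -> H1
  del 254.111.204.0/24 (clear depth 24)
  lookup 254.110.19.106: bits 111111100110111 walk d0:-→d1:-→d2:-→d3:-→d4:-→d5:-→d6:-→d7:-→d8:-→d9:-→d10:-→d11:-→d12:-→d13:-→d14:-→d15:H4 -> H4
  + 155.66.137.0/28 (H6) depth=28
  + 254.111.0.0/16 (H2) depth=16
  + 111.17.233.0/24 (H2) depth=24
  + 111.17.0.0/16 (H1) depth=16
  lookup 254.110.0.14: bits 111111100110111 walk d0:-→d1:-→d2:-→d3:-→d4:-→d5:-→d6:-→d7:-→d8:-→d9:-→d10:-→d11:-→d12:-→d13:-→d14:-→d15:H4 -> H4
  + 155.66.137.0/29 (H2) depth=29
  lookup 111.17.233.6: bits 011011110001000111101001 walk d0:-→d1:-→d2:-→d3:-→d4:-→d5:-→d6:-→d7:-→d8:-→d9:-→d10:-→d11:-→d12:-→d13:-→d14:-→d15:-→d16:H1→d17:-→d18:-→d19:-→d20:-→d21:-→d22:-→d23:-→d24:H2 -> H2
  lookup 254.111.204.229: bits 11111110011011111100110011100101 walk d0:-→d1:-→d2:-→d3:-→d4:-→d5:-→d6:-→d7:-→d8:-→d9:-→d10:-→d11:-→d12:-→d13:-→d14:-→d15:H4→d16:H2→d17:-→d18:-→d19:-→d20:-→d21:-→d22:-→d23:-→d24:-→d25:-→d26:-→d27:-→d28:-→d29:-→d30:-→d31:-→d32:H3 -> H3
  + 254.111.0.0/16 (H2) depth=16
  lookup 254.111.204.229: bits 11111110011011111100110011100101 walk d0:-→d1:-→d2:-→d3:-→d4:-→d5:-→d6:-→d7:-→d8:-→d9:-→d10:-→d11:-→d12:-→d13:-→d14:-→d15:H4→d16:H2→d17:-→d18:-→d19:-→d20:-→d21:-→d22:-→d23:-→d24:-→d25:-→d26:-→d27:-→d28:-→d29:-→d30:-→d31:-→d32:H3 -> H3
  lookup 155.66.137.1: bits 10011011010000101000100100000 walk d0:-→d1:-→d2:-→d3:-→d4:-→d5:-→d6:-→d7:-→d8:-→d9:-→d10:-→d11:-→d12:-→d13:-→d14:-→d15:-→d16:H1→d17:-→d18:-→d19:-→d20:-→d21:-→d22:-→d23:-→d24:-→d25:-→d26:-→d27:-→d28:H6→d29:H2 -> H2

== LOOKUPS ==
["H4","H1","H4","H1","no-route","H1","H1","H4","H1","H4","H3","H1","H4","H4","H2","H3","H3","H2"]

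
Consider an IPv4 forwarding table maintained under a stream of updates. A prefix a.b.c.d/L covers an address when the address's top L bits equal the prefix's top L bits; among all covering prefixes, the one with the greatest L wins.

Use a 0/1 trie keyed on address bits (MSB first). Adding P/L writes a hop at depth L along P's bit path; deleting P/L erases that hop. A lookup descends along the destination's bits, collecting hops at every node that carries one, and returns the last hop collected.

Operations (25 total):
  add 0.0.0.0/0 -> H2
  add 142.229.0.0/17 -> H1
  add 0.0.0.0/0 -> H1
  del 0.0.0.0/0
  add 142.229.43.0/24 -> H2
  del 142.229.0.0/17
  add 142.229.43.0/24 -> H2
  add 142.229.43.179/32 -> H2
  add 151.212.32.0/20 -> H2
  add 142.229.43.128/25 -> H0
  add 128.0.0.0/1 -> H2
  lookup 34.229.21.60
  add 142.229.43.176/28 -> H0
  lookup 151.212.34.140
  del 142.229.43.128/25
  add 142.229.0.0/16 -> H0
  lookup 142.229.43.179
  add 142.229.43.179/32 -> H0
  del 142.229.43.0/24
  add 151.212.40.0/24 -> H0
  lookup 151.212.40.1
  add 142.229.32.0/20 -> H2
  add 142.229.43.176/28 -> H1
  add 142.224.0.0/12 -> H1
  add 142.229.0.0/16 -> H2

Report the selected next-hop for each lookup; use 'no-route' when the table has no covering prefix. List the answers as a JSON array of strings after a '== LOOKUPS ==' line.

Trace:
  + 0.0.0.0/0 (H2) depth=0
  + 142.229.0.0/17 (H1) depth=17
  + 0.0.0.0/0 (H1) depth=0
  - 0.0.0.0/0 clear@0
  + 142.229.43.0/24 (H2) depth=24
  - 142.229.0.0/17 clear@17
  + 142.229.43.0/24 (H2) depth=24
  + 142.229.43.179/32 (H2) depth=32
  + 151.212.32.0/20 (H2) depth=20
  + 142.229.43.128/25 (H0) depth=25
  + 128.0.0.0/1 (H2) depth=1
  ? 34.229.21.60  path d0:-  best=no-route
  + 142.229.43.176/28 (H0) depth=28
  ? 151.212.34.140  path d0:-→d1:H2→d2:-→d3:-→d4:-→d5:-→d6:-→d7:-→d8:-→d9:-→d10:-→d11:-→d12:-→d13:-→d14:-→d15:-→d16:-→d17:-→d18:-→d19:-→d20:H2  best=H2
  - 142.229.43.128/25 clear@25
  + 142.229.0.0/16 (H0) depth=16
  ? 142.229.43.179  path d0:-→d1:H2→d2:-→d3:-→d4:-→d5:-→d6:-→d7:-→d8:-→d9:-→d10:-→d11:-→d12:-→d13:-→d14:-→d15:-→d16:H0→d17:-→d18:-→d19:-→d20:-→d21:-→d22:-→d23:-→d24:H2→d25:-→d26:-→d27:-→d28:H0→d29:-→d30:-→d31:-→d32:H2  best=H2
  + 142.229.43.179/32 (H0) depth=32
  - 142.229.43.0/24 clear@24
  + 151.212.40.0/24 (H0) depth=24
  ? 151.212.40.1  path d0:-→d1:H2→d2:-→d3:-→d4:-→d5:-→d6:-→d7:-→d8:-→d9:-→d10:-→d11:-→d12:-→d13:-→d14:-→d15:-→d16:-→d17:-→d18:-→d19:-→d20:H2→d21:-→d22:-→d23:-→d24:H0  best=H0
  + 142.229.32.0/20 (H2) depth=20
  + 142.229.43.176/28 (H1) depth=28
  + 142.224.0.0/12 (H1) depth=12
  + 142.229.0.0/16 (H2) depth=16

== LOOKUPS ==
["no-route","H2","H2","H0"]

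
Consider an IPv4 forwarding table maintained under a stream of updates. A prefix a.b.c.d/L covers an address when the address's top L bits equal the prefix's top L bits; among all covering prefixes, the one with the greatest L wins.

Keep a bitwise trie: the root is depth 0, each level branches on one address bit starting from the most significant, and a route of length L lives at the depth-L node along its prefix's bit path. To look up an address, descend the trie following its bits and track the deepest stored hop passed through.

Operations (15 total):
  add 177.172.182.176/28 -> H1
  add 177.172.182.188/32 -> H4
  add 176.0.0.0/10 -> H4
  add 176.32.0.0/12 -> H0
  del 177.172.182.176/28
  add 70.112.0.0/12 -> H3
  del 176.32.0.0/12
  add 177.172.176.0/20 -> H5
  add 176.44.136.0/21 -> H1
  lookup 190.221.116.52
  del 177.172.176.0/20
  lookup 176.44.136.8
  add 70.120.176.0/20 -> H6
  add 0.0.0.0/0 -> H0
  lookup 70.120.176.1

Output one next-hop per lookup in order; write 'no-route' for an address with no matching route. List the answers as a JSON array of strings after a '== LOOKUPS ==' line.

Process each operation:
  add 177.172.182.176/28 -> H1 at depth 28
  add 177.172.182.188/32 -> H4 at depth 32
  add 176.0.0.0/10 -> H4 at depth 10
  add 176.32.0.0/12 -> H0 at depth 12
  del 177.172.182.176/28 (clear depth 28)
  add 70.112.0.0/12 -> H3 at depth 12
  del 176.32.0.0/12 (clear depth 12)
  add 177.172.176.0/20 -> H5 at depth 20
  add 176.44.136.0/21 -> H1 at depth 21
  Q 190.221.116.52: descend 1011 ; hops seen [∅] ; pick no-route
  del 177.172.176.0/20 (clear depth 20)
  Q 176.44.136.8: descend 101100000010110010001 ; hops seen [H4,H1] ; pick H1
  add 70.120.176.0/20 -> H6 at depth 20
  add 0.0.0.0/0 -> H0 at depth 0
  Q 70.120.176.1: descend 01000110011110001011 ; hops seen [H0,H3,H6] ; pick H6

== LOOKUPS ==
["no-route","H1","H6"]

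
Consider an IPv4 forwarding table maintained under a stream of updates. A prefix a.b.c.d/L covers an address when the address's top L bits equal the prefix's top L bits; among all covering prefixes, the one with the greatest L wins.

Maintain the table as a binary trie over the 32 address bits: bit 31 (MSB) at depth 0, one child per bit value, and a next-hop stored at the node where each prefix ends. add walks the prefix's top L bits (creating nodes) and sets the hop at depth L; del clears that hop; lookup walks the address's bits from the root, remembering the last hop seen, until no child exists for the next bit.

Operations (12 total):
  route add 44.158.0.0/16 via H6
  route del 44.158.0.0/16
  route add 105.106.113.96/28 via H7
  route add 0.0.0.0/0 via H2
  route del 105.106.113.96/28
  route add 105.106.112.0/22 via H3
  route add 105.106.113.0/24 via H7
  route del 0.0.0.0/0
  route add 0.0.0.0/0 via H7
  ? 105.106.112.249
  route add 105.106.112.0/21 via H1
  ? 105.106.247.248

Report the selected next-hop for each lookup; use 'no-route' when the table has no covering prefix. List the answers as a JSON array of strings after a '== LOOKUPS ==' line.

Apply in order:
  + 44.158.0.0/16 (H6) depth=16
  del 44.158.0.0/16 (clear depth 16)
  + 105.106.113.96/28 (H7) depth=28
  + 0.0.0.0/0 (H2) depth=0
  del 105.106.113.96/28 (clear depth 28)
  + 105.106.112.0/22 (H3) depth=22
  + 105.106.113.0/24 (H7) depth=24
  del 0.0.0.0/0 (clear depth 0)
  + 0.0.0.0/0 (H7) depth=0
  lookup 105.106.112.249: bits 01101001011010100111000 walk d0:H7→d1:-→d2:-→d3:-→d4:-→d5:-→d6:-→d7:-→d8:-→d9:-→d10:-→d11:-→d12:-→d13:-→d14:-→d15:-→d16:-→d17:-→d18:-→d19:-→d20:-→d21:-→d22:H3→d23:- -> H3
  + 105.106.112.0/21 (H1) depth=21
  lookup 105.106.247.248: bits 0110100101101010 walk d0:H7→d1:-→d2:-→d3:-→d4:-→d5:-→d6:-→d7:-→d8:-→d9:-→d10:-→d11:-→d12:-→d13:-→d14:-→d15:-→d16:- -> H7

== LOOKUPS ==
["H3","H7"]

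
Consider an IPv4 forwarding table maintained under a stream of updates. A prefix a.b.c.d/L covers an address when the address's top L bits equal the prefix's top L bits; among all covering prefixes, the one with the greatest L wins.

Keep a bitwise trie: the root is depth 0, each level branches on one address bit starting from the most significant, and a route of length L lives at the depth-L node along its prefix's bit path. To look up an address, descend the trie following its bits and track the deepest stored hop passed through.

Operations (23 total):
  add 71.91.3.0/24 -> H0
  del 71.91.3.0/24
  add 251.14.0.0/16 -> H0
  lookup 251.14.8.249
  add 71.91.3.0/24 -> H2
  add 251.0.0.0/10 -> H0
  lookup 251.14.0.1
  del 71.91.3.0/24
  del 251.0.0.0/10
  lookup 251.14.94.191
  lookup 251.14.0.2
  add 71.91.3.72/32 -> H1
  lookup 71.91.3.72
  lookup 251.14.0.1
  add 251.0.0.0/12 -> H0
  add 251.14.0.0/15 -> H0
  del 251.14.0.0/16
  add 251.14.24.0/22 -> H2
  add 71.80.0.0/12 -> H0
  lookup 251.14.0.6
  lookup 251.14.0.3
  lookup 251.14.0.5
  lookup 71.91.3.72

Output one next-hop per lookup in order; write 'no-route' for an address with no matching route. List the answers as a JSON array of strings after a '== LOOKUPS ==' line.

Trace:
  add 71.91.3.0/24 -> H0 at depth 24
  - 71.91.3.0/24 clear@24
  add 251.14.0.0/16 -> H0 at depth 16
  Q 251.14.8.249: descend 1111101100001110 ; hops seen [H0] ; pick H0
  add 71.91.3.0/24 -> H2 at depth 24
  add 251.0.0.0/10 -> H0 at depth 10
  Q 251.14.0.1: descend 1111101100001110 ; hops seen [H0,H0] ; pick H0
  - 71.91.3.0/24 clear@24
  - 251.0.0.0/10 clear@10
  Q 251.14.94.191: descend 1111101100001110 ; hops seen [H0] ; pick H0
  Q 251.14.0.2: descend 1111101100001110 ; hops seen [H0] ; pick H0
  add 71.91.3.72/32 -> H1 at depth 32
  Q 71.91.3.72: descend 01000111010110110000001101001000 ; hops seen [H1] ; pick H1
  Q 251.14.0.1: descend 1111101100001110 ; hops seen [H0] ; pick H0
  add 251.0.0.0/12 -> H0 at depth 12
  add 251.14.0.0/15 -> H0 at depth 15
  - 251.14.0.0/16 clear@16
  add 251.14.24.0/22 -> H2 at depth 22
  add 71.80.0.0/12 -> H0 at depth 12
  Q 251.14.0.6: descend 1111101100001110000 ; hops seen [H0,H0] ; pick H0
  Q 251.14.0.3: descend 1111101100001110000 ; hops seen [H0,H0] ; pick H0
  Q 251.14.0.5: descend 1111101100001110000 ; hops seen [H0,H0] ; pick H0
  Q 71.91.3.72: descend 01000111010110110000001101001000 ; hops seen [H0,H1] ; pick H1

== LOOKUPS ==
["H0","H0","H0","H0","H1","H0","H0","H0","H0","H1"]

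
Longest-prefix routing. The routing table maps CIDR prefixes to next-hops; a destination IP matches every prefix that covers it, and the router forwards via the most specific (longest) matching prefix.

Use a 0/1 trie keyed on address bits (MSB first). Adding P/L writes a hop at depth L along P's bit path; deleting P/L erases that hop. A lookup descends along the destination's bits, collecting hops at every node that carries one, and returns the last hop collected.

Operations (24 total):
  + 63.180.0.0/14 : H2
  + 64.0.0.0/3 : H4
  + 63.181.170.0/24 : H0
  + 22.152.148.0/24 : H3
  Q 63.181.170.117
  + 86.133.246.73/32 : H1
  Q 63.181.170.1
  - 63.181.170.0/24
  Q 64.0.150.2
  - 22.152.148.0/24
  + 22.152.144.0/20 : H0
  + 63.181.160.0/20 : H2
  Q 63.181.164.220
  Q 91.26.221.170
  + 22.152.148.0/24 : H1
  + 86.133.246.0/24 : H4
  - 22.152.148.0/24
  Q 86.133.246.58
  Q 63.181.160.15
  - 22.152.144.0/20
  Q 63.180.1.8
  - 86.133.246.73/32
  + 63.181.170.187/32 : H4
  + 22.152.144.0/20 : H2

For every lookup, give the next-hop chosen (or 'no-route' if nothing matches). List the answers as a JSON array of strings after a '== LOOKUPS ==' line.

Apply in order:
  + 63.180.0.0/14 (H2) depth=14
  + 64.0.0.0/3 (H4) depth=3
  + 63.181.170.0/24 (H0) depth=24
  + 22.152.148.0/24 (H3) depth=24
  ? 63.181.170.117  path d0:-→d1:-→d2:-→d3:-→d4:-→d5:-→d6:-→d7:-→d8:-→d9:-→d10:-→d11:-→d12:-→d13:-→d14:H2→d15:-→d16:-→d17:-→d18:-→d19:-→d20:-→d21:-→d22:-→d23:-→d24:H0  best=H0
  + 86.133.246.73/32 (H1) depth=32
  ? 63.181.170.1  path d0:-→d1:-→d2:-→d3:-→d4:-→d5:-→d6:-→d7:-→d8:-→d9:-→d10:-→d11:-→d12:-→d13:-→d14:H2→d15:-→d16:-→d17:-→d18:-→d19:-→d20:-→d21:-→d22:-→d23:-→d24:H0  best=H0
  - 63.181.170.0/24 clear@24
  ? 64.0.150.2  path d0:-→d1:-→d2:-→d3:H4  best=H4
  - 22.152.148.0/24 clear@24
  + 22.152.144.0/20 (H0) depth=20
  + 63.181.160.0/20 (H2) depth=20
  ? 63.181.164.220  path d0:-→d1:-→d2:-→d3:-→d4:-→d5:-→d6:-→d7:-→d8:-→d9:-→d10:-→d11:-→d12:-→d13:-→d14:H2→d15:-→d16:-→d17:-→d18:-→d19:-→d20:H2  best=H2
  ? 91.26.221.170  path d0:-→d1:-→d2:-→d3:H4→d4:-  best=H4
  + 22.152.148.0/24 (H1) depth=24
  + 86.133.246.0/24 (H4) depth=24
  - 22.152.148.0/24 clear@24
  ? 86.133.246.58  path d0:-→d1:-→d2:-→d3:H4→d4:-→d5:-→d6:-→d7:-→d8:-→d9:-→d10:-→d11:-→d12:-→d13:-→d14:-→d15:-→d16:-→d17:-→d18:-→d19:-→d20:-→d21:-→d22:-→d23:-→d24:H4→d25:-  best=H4
  ? 63.181.160.15  path d0:-→d1:-→d2:-→d3:-→d4:-→d5:-→d6:-→d7:-→d8:-→d9:-→d10:-→d11:-→d12:-→d13:-→d14:H2→d15:-→d16:-→d17:-→d18:-→d19:-→d20:H2  best=H2
  - 22.152.144.0/20 clear@20
  ? 63.180.1.8  path d0:-→d1:-→d2:-→d3:-→d4:-→d5:-→d6:-→d7:-→d8:-→d9:-→d10:-→d11:-→d12:-→d13:-→d14:H2→d15:-  best=H2
  - 86.133.246.73/32 clear@32
  + 63.181.170.187/32 (H4) depth=32
  + 22.152.144.0/20 (H2) depth=20

== LOOKUPS ==
["H0","H0","H4","H2","H4","H4","H2","H2"]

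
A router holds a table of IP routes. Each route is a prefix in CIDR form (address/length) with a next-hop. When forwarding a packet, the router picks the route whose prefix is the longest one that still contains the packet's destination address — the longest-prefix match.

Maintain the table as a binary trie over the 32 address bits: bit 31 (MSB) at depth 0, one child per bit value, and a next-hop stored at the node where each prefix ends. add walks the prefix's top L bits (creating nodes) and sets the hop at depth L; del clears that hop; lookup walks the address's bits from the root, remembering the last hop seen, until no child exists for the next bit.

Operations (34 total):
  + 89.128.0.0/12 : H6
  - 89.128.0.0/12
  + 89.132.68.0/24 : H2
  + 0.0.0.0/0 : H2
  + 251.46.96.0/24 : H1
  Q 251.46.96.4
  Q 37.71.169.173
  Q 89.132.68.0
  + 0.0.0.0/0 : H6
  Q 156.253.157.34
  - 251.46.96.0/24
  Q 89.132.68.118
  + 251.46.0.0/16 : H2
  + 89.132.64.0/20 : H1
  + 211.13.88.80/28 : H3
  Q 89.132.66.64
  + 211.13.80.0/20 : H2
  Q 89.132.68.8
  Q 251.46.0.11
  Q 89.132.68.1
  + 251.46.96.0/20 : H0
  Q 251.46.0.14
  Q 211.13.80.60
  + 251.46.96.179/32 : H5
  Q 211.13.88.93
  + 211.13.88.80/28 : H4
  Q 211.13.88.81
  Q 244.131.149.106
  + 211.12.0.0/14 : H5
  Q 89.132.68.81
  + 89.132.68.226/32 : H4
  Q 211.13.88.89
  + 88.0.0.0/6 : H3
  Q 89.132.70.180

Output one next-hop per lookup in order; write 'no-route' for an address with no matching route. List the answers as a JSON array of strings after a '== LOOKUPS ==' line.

Process each operation:
  + 89.128.0.0/12 (H6) depth=12
  del 89.128.0.0/12 (clear depth 12)
  + 89.132.68.0/24 (H2) depth=24
  + 0.0.0.0/0 (H2) depth=0
  + 251.46.96.0/24 (H1) depth=24
  Q 251.46.96.4: descend 111110110010111001100000 ; hops seen [H2,H1] ; pick H1
  Q 37.71.169.173: descend 0 ; hops seen [H2] ; pick H2
  Q 89.132.68.0: descend 010110011000010001000100 ; hops seen [H2,H2] ; pick H2
  + 0.0.0.0/0 (H6) depth=0
  Q 156.253.157.34: descend 1 ; hops seen [H6] ; pick H6
  del 251.46.96.0/24 (clear depth 24)
  Q 89.132.68.118: descend 010110011000010001000100 ; hops seen [H6,H2] ; pick H2
  + 251.46.0.0/16 (H2) depth=16
  + 89.132.64.0/20 (H1) depth=20
  + 211.13.88.80/28 (H3) depth=28
  Q 89.132.66.64: descend 010110011000010001000 ; hops seen [H6,H1] ; pick H1
  + 211.13.80.0/20 (H2) depth=20
  Q 89.132.68.8: descend 010110011000010001000100 ; hops seen [H6,H1,H2] ; pick H2
  Q 251.46.0.11: descend 11111011001011100 ; hops seen [H6,H2] ; pick H2
  Q 89.132.68.1: descend 010110011000010001000100 ; hops seen [H6,H1,H2] ; pick H2
  + 251.46.96.0/20 (H0) depth=20
  Q 251.46.0.14: descend 11111011001011100 ; hops seen [H6,H2] ; pick H2
  Q 211.13.80.60: descend 11010011000011010101 ; hops seen [H6,H2] ; pick H2
  + 251.46.96.179/32 (H5) depth=32
  Q 211.13.88.93: descend 1101001100001101010110000101 ; hops seen [H6,H2,H3] ; pick H3
  + 211.13.88.80/28 (H4) depth=28
  Q 211.13.88.81: descend 1101001100001101010110000101 ; hops seen [H6,H2,H4] ; pick H4
  Q 244.131.149.106: descend 1111 ; hops seen [H6] ; pick H6
  + 211.12.0.0/14 (H5) depth=14
  Q 89.132.68.81: descend 010110011000010001000100 ; hops seen [H6,H1,H2] ; pick H2
  + 89.132.68.226/32 (H4) depth=32
  Q 211.13.88.89: descend 1101001100001101010110000101 ; hops seen [H6,H5,H2,H4] ; pick H4
  + 88.0.0.0/6 (H3) depth=6
  Q 89.132.70.180: descend 0101100110000100010001 ; hops seen [H6,H3,H1] ; pick H1

== LOOKUPS ==
["H1","H2","H2","H6","H2","H1","H2","H2","H2","H2","H2","H3","H4","H6","H2","H4","H1"]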